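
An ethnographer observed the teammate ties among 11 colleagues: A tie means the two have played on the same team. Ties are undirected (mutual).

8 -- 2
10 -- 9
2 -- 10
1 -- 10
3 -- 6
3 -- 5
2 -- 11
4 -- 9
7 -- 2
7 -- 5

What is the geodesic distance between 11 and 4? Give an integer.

One shortest route is 11 – 2 – 10 – 9 – 4, which uses 4 edges, and at distance 3 from 11 we only reach {1, 5, 9}, which does not include 4. So d(11,4) = 4.

4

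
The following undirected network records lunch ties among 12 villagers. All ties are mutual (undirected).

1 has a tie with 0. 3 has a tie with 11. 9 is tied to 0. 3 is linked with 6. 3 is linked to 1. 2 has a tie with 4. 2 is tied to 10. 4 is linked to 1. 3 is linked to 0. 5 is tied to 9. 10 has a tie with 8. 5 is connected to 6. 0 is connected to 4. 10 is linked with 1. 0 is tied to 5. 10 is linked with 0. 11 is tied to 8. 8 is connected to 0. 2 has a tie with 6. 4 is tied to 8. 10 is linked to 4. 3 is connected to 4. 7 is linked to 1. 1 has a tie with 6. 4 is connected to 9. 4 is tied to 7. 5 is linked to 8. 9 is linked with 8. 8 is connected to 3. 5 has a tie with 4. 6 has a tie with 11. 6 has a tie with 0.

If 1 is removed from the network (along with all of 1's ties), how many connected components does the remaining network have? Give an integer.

1

1's neighbors (0, 3, 4, 6, 7, and 10) remain reachable from one another through other ties, so the rest of the network stays in one piece.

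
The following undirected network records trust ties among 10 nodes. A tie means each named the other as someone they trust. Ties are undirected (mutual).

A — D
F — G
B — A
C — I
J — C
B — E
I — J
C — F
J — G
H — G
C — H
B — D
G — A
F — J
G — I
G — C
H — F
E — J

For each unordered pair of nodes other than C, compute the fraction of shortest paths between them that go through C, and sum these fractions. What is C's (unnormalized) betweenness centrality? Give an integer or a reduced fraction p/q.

3/2

Pairs whose geodesics pass through C — E–H: 1/3; F–I: 1/3; H–J: 1/3; H–I: 1/2.
All other pairs contribute 0.
Summing the contributions gives betweenness(C) = 3/2.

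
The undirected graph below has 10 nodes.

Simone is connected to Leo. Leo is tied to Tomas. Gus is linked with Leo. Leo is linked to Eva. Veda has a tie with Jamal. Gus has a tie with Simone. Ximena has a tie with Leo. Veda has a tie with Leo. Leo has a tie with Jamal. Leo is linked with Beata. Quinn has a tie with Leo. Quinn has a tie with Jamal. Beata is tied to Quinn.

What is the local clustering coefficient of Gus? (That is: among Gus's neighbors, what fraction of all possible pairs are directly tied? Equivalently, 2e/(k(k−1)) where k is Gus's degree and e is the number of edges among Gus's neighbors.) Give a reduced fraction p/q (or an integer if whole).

Gus's neighbors: Leo and Simone (k = 2).
Possible neighbor pairs: C(2,2) = 1. Edges among them: Leo–Simone → e = 1.
Clustering(Gus) = 1/1.

1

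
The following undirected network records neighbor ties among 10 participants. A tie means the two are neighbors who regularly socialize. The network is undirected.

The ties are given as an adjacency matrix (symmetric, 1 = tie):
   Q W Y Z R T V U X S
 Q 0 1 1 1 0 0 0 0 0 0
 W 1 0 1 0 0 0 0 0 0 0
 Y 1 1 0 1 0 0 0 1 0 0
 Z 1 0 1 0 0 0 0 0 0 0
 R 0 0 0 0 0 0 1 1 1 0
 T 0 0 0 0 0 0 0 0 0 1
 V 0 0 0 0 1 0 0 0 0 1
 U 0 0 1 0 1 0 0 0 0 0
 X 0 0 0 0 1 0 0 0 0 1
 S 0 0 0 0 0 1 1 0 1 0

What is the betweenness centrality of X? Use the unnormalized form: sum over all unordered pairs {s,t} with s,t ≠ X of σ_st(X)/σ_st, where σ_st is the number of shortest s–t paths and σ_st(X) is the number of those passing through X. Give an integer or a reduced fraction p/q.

Pairs whose geodesics pass through X — Q–T: 1/2; Q–S: 1/2; W–T: 1/2; W–S: 1/2; Y–T: 1/2; Y–S: 1/2; Z–T: 1/2; Z–S: 1/2; R–T: 1/2; R–S: 1/2; T–U: 1/2; U–S: 1/2.
All other pairs contribute 0.
Summing the contributions gives betweenness(X) = 6.

6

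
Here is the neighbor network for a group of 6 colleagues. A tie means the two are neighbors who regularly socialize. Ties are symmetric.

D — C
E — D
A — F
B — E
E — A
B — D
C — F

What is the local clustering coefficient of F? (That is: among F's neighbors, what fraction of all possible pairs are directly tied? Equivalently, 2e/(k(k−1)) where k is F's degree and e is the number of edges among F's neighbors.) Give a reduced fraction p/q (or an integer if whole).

F's neighbors: A and C (k = 2).
Possible neighbor pairs: C(2,2) = 1. Edges among them: none → e = 0.
Clustering(F) = 0/1.

0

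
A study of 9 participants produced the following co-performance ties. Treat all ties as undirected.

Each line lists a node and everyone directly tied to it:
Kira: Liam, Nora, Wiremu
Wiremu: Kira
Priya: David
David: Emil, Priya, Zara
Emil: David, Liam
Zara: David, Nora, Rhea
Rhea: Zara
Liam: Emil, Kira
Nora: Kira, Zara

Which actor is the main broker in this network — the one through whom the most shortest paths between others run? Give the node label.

Unnormalized betweenness of each node: David:21/2, Emil:5, Kira:19/2, Liam:9/2, Nora:7, Priya:0, Rhea:0, Wiremu:0, Zara:23/2.
Zara has the largest value, 23/2, making it the main broker — the node through which the most shortest paths run.

Zara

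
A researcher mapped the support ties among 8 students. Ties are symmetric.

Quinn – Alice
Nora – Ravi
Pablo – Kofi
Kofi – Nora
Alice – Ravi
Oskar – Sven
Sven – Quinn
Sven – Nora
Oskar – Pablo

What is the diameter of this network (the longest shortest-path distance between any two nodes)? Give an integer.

4

Eccentricity of each node (its greatest distance to any other): Alice:4, Kofi:3, Nora:2, Oskar:3, Pablo:4, Quinn:3, Ravi:3, Sven:2.
The maximum eccentricity is 4, realized for instance by the pair Alice–Pablo via Alice – Quinn – Sven – Oskar – Pablo. So the diameter is 4.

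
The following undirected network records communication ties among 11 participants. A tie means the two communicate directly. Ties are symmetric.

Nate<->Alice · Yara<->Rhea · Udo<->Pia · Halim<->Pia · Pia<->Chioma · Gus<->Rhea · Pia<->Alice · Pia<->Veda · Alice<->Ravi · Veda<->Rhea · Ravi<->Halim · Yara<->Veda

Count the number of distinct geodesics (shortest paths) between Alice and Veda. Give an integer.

1

The shortest distance is 2, and the only length-2 path is Alice–Pia–Veda. So there is exactly 1 shortest path.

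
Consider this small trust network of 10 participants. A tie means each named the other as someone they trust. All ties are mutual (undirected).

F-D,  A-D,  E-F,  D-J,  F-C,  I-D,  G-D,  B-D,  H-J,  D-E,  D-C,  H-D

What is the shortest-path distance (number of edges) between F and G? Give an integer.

2

One shortest route is F – D – G, which uses 2 edges, and F and G are not directly tied, so nothing shorter exists. So d(F,G) = 2.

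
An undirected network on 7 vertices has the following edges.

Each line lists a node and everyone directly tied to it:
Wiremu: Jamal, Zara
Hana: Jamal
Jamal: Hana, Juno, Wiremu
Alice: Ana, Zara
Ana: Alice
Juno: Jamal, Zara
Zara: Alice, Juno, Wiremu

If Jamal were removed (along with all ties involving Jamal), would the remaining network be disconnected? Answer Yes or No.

Yes

Removing Jamal leaves {Alice, Ana, Juno, Wiremu, and Zara} with no path to {Hana}, so the network splits into 2 components. Jamal is a cut vertex.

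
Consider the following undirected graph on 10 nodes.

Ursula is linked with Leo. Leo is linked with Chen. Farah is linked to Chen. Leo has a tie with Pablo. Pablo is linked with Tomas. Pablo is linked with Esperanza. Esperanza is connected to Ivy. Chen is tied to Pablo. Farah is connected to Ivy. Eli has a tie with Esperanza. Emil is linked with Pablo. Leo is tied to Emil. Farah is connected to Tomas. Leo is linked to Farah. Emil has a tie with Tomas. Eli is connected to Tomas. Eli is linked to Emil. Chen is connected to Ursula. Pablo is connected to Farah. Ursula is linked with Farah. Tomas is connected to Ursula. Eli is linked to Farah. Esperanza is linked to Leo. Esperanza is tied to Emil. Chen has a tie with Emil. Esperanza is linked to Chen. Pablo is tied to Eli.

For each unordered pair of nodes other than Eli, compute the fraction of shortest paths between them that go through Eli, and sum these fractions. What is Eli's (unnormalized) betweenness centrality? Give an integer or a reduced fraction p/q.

11/15

Pairs whose geodesics pass through Eli — Farah–Esperanza: 1/5; Farah–Emil: 1/5; Esperanza–Tomas: 1/3.
All other pairs contribute 0.
Summing the contributions gives betweenness(Eli) = 11/15.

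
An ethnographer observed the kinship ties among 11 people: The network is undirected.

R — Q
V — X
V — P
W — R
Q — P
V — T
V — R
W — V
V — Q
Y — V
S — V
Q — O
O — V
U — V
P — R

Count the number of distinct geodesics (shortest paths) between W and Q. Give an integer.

The shortest distance is 2. The length-2 paths are: W–V–Q; W–R–Q.
That gives 2 distinct shortest paths.

2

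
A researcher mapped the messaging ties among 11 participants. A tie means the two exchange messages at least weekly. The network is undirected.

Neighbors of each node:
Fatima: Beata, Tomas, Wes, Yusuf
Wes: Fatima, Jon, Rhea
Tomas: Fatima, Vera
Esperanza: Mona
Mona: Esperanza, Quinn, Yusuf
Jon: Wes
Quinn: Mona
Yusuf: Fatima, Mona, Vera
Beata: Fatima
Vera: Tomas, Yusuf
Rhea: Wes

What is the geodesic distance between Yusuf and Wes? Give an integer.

One shortest route is Yusuf – Fatima – Wes, which uses 2 edges, and Yusuf and Wes are not directly tied, so nothing shorter exists. So d(Yusuf,Wes) = 2.

2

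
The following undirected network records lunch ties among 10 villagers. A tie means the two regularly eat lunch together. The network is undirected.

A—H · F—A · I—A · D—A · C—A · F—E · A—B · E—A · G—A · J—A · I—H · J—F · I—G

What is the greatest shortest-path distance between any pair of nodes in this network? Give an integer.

2

Eccentricity of each node (its greatest distance to any other): A:1, B:2, C:2, D:2, E:2, F:2, G:2, H:2, I:2, J:2.
The maximum eccentricity is 2, realized for instance by the pair H–G via H – A – G. So the diameter is 2.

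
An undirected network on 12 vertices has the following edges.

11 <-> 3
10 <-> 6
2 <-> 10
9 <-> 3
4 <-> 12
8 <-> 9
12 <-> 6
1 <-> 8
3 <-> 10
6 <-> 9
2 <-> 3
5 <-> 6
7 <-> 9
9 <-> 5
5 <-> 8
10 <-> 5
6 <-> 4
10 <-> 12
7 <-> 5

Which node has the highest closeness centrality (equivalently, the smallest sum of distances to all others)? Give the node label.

Farness (sum of distances to all others) for each node — 1:33, 2:25, 3:20, 4:28, 5:18, 6:19, 7:25, 8:23, 9:17, 10:18, 11:30, 12:24.
The smallest farness is 17, for 9, so 9 has the highest closeness.

9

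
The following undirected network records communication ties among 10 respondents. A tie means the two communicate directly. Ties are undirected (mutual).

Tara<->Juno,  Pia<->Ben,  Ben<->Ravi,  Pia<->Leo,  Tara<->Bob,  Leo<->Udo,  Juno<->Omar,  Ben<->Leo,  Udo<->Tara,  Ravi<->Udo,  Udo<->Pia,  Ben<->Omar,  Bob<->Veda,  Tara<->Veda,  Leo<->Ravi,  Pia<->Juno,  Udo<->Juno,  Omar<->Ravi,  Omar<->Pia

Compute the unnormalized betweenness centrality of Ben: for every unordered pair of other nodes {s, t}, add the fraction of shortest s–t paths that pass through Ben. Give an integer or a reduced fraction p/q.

7/12

Pairs whose geodesics pass through Ben — Pia–Ravi: 1/4; Leo–Omar: 1/3.
All other pairs contribute 0.
Summing the contributions gives betweenness(Ben) = 7/12.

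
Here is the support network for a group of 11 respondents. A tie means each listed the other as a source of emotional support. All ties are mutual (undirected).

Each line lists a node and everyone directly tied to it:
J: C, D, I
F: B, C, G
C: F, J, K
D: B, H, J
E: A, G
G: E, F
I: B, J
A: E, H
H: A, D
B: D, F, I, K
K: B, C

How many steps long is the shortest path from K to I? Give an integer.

One shortest route is K – B – I, which uses 2 edges, and K and I are not directly tied, so nothing shorter exists. So d(K,I) = 2.

2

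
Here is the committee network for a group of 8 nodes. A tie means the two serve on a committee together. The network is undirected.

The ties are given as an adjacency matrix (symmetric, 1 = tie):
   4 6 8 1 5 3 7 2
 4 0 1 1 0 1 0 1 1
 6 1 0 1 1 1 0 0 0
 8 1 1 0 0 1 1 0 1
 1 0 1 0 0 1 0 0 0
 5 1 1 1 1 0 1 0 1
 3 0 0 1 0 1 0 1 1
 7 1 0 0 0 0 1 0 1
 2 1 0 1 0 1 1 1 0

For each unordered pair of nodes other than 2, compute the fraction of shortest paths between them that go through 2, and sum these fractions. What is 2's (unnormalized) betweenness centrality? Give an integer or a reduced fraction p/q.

Pairs whose geodesics pass through 2 — 4–3: 1/4; 8–7: 1/3; 1–7: 1/4; 5–7: 1/3.
All other pairs contribute 0.
Summing the contributions gives betweenness(2) = 7/6.

7/6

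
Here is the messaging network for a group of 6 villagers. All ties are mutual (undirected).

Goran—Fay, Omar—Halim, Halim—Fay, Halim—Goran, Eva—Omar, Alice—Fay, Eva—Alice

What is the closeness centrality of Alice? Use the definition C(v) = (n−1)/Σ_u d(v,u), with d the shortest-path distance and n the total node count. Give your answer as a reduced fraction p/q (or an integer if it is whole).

5/8

Distances from Alice: Eva:1, Fay:1, Goran:2, Halim:2, Omar:2. Sum = 8.
n = 6, so closeness = 5/8.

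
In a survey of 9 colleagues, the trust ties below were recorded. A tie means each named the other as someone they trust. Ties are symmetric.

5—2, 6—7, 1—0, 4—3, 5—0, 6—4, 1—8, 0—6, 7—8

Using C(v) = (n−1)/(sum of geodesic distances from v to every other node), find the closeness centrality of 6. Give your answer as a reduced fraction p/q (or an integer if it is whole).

Distances from 6: 0:1, 1:2, 2:3, 3:2, 4:1, 5:2, 7:1, 8:2. Sum = 14.
n = 9, so closeness = 8/14 = 4/7.

4/7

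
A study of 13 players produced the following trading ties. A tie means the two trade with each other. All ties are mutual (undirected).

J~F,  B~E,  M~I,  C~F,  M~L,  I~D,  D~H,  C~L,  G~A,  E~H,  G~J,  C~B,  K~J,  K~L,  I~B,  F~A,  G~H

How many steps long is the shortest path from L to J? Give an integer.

One shortest route is L – K – J, which uses 2 edges, and L and J are not directly tied, so nothing shorter exists. So d(L,J) = 2.

2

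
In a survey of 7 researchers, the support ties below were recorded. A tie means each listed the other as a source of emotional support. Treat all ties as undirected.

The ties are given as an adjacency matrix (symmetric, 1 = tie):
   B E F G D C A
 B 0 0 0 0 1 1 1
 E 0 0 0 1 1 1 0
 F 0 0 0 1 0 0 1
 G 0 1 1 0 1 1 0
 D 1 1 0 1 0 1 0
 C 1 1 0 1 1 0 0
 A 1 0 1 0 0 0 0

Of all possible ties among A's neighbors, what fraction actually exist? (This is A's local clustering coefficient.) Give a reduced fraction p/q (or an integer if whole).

A's neighbors: B and F (k = 2).
Possible neighbor pairs: C(2,2) = 1. Edges among them: none → e = 0.
Clustering(A) = 0/1.

0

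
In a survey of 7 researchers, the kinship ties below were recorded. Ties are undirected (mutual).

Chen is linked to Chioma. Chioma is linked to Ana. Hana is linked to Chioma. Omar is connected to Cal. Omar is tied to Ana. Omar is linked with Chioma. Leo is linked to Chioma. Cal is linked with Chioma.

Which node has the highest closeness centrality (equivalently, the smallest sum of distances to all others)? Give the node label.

Chioma

Farness (sum of distances to all others) for each node — Ana:10, Cal:10, Chen:11, Chioma:6, Hana:11, Leo:11, Omar:9.
The smallest farness is 6, for Chioma, so Chioma has the highest closeness.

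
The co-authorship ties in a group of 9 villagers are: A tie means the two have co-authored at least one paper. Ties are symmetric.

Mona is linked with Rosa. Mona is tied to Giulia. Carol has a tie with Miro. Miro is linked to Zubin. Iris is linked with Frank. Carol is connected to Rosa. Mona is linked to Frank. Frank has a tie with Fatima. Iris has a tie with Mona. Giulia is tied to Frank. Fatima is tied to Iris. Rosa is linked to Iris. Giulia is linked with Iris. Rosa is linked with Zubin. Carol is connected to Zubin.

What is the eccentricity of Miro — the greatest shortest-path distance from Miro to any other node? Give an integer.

4

Distances from Miro: Carol:1, Fatima:4, Frank:4, Giulia:4, Iris:3, Mona:3, Rosa:2, Zubin:1.
The largest is 4 (to Giulia, Fatima, and Frank), so the eccentricity of Miro is 4.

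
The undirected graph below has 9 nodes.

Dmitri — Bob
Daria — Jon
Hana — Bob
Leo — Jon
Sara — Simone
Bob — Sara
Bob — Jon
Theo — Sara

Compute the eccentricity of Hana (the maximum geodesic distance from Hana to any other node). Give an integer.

3

Distances from Hana: Bob:1, Daria:3, Dmitri:2, Jon:2, Leo:3, Sara:2, Simone:3, Theo:3.
The largest is 3 (to Simone, Theo, Daria, and Leo), so the eccentricity of Hana is 3.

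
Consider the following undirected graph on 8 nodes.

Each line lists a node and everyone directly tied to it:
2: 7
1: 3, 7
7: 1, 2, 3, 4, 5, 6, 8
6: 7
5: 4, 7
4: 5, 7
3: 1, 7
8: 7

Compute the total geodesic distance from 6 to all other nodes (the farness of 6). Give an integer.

Distances from 6: 1:2, 2:2, 3:2, 4:2, 5:2, 7:1, 8:2.
Sum = 2 + 2 + 2 + 2 + 2 + 1 + 2 = 13.

13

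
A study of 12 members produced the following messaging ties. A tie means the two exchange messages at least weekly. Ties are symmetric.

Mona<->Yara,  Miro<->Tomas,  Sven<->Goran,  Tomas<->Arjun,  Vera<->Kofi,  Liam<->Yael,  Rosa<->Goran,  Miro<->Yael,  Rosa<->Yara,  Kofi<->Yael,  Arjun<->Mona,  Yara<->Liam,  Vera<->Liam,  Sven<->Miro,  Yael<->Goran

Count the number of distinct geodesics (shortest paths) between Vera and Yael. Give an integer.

The shortest distance is 2. The length-2 paths are: Vera–Liam–Yael; Vera–Kofi–Yael.
That gives 2 distinct shortest paths.

2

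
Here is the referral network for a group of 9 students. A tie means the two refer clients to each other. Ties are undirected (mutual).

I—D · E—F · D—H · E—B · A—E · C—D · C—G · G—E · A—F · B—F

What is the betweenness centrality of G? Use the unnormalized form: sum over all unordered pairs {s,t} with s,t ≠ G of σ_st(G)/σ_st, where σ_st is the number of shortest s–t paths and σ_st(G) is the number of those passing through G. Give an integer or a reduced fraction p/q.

Pairs whose geodesics pass through G — H–F: 1; H–A: 1; H–B: 1; H–E: 1; C–F: 1; C–A: 1; C–B: 1; C–E: 1; D–F: 1; D–A: 1; D–B: 1; D–E: 1; I–F: 1; I–A: 1 … (+2 more pairs).
All other pairs contribute 0.
Summing the contributions gives betweenness(G) = 16.

16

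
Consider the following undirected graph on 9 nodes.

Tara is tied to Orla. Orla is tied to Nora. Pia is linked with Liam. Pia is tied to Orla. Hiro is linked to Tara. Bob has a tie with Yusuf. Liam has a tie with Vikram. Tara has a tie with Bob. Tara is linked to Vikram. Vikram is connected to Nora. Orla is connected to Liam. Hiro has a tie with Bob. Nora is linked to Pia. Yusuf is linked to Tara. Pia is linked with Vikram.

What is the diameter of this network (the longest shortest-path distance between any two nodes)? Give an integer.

Eccentricity of each node (its greatest distance to any other): Bob:3, Hiro:3, Liam:3, Nora:3, Orla:2, Pia:3, Tara:2, Vikram:2, Yusuf:3.
The maximum eccentricity is 3, realized for instance by the pair Yusuf–Liam via Yusuf – Tara – Vikram – Liam. So the diameter is 3.

3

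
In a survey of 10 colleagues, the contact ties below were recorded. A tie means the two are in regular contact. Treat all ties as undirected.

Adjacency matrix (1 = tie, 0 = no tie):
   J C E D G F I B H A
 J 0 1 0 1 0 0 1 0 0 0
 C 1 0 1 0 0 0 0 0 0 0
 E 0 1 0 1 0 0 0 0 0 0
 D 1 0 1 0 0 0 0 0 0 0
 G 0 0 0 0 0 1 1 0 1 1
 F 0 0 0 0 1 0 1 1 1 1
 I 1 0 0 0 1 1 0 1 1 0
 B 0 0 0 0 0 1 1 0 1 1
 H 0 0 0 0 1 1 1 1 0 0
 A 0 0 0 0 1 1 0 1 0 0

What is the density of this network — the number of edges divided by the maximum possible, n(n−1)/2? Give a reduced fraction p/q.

17/45

There are 17 edges and 10 nodes, so the maximum possible is C(10,2) = 45.
Density = 17/45.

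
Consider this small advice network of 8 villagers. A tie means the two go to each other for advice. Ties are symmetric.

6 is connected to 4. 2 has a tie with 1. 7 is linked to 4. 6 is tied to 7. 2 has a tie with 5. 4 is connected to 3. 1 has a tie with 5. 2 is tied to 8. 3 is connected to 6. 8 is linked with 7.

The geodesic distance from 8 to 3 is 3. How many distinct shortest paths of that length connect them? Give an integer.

2

The shortest distance is 3. The length-3 paths are: 8–7–6–3; 8–7–4–3.
That gives 2 distinct shortest paths.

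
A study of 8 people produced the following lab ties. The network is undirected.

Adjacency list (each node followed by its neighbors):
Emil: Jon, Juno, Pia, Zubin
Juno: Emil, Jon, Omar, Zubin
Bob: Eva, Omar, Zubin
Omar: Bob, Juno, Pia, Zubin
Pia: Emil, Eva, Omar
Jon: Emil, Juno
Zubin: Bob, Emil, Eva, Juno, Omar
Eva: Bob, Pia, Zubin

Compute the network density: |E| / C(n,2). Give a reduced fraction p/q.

1/2

There are 14 edges and 8 nodes, so the maximum possible is C(8,2) = 28.
Density = 14/28 = 1/2.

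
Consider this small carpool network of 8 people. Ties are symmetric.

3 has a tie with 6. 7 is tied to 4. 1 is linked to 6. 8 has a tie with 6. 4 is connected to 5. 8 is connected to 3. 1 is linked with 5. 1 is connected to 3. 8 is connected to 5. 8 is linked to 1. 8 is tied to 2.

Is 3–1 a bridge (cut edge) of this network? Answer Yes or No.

Even without that edge, 3 still reaches 1 via 3 – 6 – 1, so the network stays connected. Not a bridge.

No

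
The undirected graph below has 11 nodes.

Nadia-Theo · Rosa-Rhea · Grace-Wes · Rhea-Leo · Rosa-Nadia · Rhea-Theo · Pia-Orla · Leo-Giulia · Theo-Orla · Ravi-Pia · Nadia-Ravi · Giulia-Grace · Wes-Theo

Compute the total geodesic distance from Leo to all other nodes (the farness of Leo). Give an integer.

25

Distances from Leo: Giulia:1, Grace:2, Nadia:3, Orla:3, Pia:4, Ravi:4, Rhea:1, Rosa:2, Theo:2, Wes:3.
Sum = 1 + 2 + 3 + 3 + 4 + 4 + 1 + 2 + 2 + 3 = 25.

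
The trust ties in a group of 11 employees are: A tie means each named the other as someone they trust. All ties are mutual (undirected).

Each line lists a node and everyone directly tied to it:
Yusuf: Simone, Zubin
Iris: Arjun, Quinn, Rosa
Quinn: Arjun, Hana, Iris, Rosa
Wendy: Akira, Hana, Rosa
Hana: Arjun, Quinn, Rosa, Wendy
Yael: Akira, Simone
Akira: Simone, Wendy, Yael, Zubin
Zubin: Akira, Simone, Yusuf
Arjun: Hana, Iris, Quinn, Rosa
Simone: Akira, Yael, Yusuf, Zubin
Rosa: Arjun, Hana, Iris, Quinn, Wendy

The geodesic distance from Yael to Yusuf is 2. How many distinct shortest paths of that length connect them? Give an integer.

1

The shortest distance is 2, and the only length-2 path is Yael–Simone–Yusuf. So there is exactly 1 shortest path.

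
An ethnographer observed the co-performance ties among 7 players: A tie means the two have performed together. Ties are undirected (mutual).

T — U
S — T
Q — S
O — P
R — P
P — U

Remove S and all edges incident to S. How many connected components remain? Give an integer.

2

Without S, the remaining ties split the others into: {O, P, R, T, U}; {Q}.
That's 2 separate components.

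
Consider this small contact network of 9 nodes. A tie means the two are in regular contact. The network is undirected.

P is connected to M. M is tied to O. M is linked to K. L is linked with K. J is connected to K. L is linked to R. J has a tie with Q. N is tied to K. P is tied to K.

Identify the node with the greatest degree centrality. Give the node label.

Degrees — J:2, K:5, L:2, M:3, N:1, O:1, P:2, Q:1, R:1.
The maximum is 5, attained only by K.

K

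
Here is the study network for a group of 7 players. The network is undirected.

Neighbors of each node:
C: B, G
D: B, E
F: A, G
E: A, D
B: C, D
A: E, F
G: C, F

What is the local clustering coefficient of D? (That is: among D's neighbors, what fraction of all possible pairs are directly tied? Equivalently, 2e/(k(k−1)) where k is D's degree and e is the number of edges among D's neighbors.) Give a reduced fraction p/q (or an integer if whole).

0

D's neighbors: B and E (k = 2).
Possible neighbor pairs: C(2,2) = 1. Edges among them: none → e = 0.
Clustering(D) = 0/1.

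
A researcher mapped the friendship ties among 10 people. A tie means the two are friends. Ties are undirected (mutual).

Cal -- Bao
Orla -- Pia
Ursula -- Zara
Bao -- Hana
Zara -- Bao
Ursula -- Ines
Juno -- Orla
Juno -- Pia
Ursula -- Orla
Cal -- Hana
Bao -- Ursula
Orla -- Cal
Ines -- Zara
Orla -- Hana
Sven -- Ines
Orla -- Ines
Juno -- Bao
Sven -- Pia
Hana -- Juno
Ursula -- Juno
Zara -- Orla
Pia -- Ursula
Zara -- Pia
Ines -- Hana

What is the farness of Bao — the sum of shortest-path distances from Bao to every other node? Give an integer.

14

Distances from Bao: Cal:1, Hana:1, Ines:2, Juno:1, Orla:2, Pia:2, Sven:3, Ursula:1, Zara:1.
Sum = 1 + 1 + 2 + 1 + 2 + 2 + 3 + 1 + 1 = 14.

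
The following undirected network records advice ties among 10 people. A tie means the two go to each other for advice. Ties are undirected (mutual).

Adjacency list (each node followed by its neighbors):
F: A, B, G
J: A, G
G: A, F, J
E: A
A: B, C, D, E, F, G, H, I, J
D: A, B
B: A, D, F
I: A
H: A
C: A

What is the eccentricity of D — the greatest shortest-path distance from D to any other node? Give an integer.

Distances from D: A:1, B:1, C:2, E:2, F:2, G:2, H:2, I:2, J:2.
The largest is 2 (to F, G, E, H, I, J, and C), so the eccentricity of D is 2.

2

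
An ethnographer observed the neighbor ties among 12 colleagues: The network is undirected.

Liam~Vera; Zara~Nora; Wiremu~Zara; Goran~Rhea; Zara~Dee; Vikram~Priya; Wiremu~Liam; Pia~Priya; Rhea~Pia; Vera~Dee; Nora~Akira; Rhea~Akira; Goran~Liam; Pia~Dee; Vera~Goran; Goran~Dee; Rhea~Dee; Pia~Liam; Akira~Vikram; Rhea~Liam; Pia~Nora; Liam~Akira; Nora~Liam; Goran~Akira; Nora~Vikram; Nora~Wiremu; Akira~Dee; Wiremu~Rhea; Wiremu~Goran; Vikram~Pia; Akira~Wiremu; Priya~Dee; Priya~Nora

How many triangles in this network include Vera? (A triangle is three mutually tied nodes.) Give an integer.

2

Vera's neighbors: Dee, Goran, and Liam.
Neighbor pairs that are themselves tied: Vera–Dee–Goran; Vera–Goran–Liam. Each forms one triangle with Vera, for 2 in total.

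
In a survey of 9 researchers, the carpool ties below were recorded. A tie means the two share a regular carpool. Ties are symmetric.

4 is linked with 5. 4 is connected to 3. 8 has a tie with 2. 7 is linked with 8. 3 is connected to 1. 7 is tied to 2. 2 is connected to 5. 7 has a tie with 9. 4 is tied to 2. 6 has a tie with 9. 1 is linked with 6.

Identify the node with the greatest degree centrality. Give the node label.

2

Degrees — 1:2, 2:4, 3:2, 4:3, 5:2, 6:2, 7:3, 8:2, 9:2.
The maximum is 4, attained only by 2.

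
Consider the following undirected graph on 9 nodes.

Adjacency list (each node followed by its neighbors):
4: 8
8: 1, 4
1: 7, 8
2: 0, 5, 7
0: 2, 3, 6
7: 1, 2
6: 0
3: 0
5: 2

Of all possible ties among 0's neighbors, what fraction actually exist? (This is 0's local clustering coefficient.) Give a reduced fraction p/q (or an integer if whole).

0

0's neighbors: 2, 3, and 6 (k = 3).
Possible neighbor pairs: C(3,2) = 3. Edges among them: none → e = 0.
Clustering(0) = 0/3 = 0.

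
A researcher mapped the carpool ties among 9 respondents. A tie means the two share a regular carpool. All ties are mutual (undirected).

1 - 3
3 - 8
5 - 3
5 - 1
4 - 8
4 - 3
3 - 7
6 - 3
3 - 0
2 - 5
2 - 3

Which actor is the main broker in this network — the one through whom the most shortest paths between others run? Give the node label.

Unnormalized betweenness of each node: 0:0, 1:0, 2:0, 3:49/2, 4:0, 5:1/2, 6:0, 7:0, 8:0.
3 has the largest value, 49/2, making it the main broker — the node through which the most shortest paths run.

3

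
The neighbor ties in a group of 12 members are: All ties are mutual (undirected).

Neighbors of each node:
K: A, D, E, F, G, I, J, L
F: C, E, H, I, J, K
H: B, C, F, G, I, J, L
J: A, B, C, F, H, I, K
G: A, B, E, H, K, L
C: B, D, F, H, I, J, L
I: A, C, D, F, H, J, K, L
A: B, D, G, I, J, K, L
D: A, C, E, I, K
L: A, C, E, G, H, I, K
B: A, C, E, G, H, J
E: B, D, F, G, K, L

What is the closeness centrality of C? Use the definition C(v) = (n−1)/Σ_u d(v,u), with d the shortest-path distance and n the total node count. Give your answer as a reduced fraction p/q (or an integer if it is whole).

11/15

Distances from C: A:2, B:1, D:1, E:2, F:1, G:2, H:1, I:1, J:1, K:2, L:1. Sum = 15.
n = 12, so closeness = 11/15.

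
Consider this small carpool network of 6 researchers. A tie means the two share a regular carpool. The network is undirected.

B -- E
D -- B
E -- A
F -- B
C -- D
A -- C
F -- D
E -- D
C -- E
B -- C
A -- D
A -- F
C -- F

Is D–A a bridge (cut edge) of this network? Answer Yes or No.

No

Even without that edge, D still reaches A via D – C – A, so the network stays connected. Not a bridge.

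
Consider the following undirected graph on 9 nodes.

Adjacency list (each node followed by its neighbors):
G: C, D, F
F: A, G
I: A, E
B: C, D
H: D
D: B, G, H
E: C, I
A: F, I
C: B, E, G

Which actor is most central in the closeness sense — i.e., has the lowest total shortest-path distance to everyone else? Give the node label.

Farness (sum of distances to all others) for each node — A:20, B:18, C:15, D:17, E:18, F:17, G:14, H:24, I:21.
The smallest farness is 14, for G, so G has the highest closeness.

G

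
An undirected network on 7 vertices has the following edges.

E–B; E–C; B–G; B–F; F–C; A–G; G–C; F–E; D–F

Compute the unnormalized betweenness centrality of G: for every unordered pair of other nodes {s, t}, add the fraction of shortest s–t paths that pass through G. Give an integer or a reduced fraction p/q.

16/3

Pairs whose geodesics pass through G — E–A: 2/2; B–C: 1/3; B–A: 1; D–A: 2/2; C–A: 1; F–A: 2/2.
All other pairs contribute 0.
Summing the contributions gives betweenness(G) = 16/3.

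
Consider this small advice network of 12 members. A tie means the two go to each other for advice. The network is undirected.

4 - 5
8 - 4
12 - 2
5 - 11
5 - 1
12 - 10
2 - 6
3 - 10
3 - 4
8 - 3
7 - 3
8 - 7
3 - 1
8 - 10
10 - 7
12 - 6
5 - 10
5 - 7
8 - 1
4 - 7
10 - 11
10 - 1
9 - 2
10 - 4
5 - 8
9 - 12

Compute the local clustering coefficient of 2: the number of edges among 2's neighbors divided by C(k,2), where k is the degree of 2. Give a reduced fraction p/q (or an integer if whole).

2's neighbors: 6, 9, and 12 (k = 3).
Possible neighbor pairs: C(3,2) = 3. Edges among them: 6–12, 9–12 → e = 2.
Clustering(2) = 2/3.

2/3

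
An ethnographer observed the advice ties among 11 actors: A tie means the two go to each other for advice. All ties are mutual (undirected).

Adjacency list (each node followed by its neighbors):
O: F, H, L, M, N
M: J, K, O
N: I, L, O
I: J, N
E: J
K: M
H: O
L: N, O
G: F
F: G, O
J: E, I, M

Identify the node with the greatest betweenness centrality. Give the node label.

Unnormalized betweenness of each node: E:0, F:9, G:0, H:0, I:3, J:11, K:0, L:0, M:18, N:6, O:28.
O has the largest value, 28, making it the main broker — the node through which the most shortest paths run.

O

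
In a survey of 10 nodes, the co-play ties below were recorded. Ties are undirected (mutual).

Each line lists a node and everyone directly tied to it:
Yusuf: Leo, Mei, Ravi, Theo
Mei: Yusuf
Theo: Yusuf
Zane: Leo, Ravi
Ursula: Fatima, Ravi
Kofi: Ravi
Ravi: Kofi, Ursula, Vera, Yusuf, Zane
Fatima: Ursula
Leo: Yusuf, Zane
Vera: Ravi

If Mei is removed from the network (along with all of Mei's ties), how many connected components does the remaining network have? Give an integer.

1

Mei's neighbors (Yusuf) remain reachable from one another through other ties, so the rest of the network stays in one piece.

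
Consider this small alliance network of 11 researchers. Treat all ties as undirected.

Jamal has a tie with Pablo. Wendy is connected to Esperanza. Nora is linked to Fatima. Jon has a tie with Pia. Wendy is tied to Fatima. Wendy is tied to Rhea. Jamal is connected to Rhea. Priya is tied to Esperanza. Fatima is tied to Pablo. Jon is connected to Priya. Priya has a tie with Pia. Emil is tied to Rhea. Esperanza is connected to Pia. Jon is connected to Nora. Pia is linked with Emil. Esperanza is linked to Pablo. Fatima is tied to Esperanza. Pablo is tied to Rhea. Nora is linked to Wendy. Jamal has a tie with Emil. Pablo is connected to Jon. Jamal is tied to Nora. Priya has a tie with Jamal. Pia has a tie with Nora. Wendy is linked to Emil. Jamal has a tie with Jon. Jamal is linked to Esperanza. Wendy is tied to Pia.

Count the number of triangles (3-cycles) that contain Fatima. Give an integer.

3

Fatima's neighbors: Esperanza, Nora, Pablo, and Wendy.
Neighbor pairs that are themselves tied: Fatima–Esperanza–Pablo; Fatima–Esperanza–Wendy; Fatima–Nora–Wendy. Each forms one triangle with Fatima, for 3 in total.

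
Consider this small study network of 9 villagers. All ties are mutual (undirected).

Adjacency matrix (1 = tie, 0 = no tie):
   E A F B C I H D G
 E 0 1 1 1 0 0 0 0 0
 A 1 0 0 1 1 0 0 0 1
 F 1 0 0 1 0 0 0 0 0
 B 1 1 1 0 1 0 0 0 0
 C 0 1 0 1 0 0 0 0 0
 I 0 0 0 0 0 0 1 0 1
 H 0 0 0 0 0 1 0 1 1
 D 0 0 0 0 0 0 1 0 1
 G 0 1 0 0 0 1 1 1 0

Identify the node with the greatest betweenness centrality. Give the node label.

Unnormalized betweenness of each node: A:33/2, B:4, C:0, D:0, E:5/2, F:0, G:31/2, H:1/2, I:0.
A has the largest value, 33/2, making it the main broker — the node through which the most shortest paths run.

A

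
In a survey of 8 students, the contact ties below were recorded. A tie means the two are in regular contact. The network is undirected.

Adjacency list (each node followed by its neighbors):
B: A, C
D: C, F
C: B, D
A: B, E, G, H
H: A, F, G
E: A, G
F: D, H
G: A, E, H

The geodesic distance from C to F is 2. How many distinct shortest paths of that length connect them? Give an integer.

1

The shortest distance is 2, and the only length-2 path is C–D–F. So there is exactly 1 shortest path.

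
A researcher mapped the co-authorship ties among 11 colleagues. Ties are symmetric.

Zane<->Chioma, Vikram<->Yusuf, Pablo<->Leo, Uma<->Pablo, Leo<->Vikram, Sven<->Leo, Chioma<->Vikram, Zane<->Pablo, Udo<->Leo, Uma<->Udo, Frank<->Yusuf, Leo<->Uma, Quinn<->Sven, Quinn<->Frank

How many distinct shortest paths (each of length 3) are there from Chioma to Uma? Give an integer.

2

The shortest distance is 3. The length-3 paths are: Chioma–Zane–Pablo–Uma; Chioma–Vikram–Leo–Uma.
That gives 2 distinct shortest paths.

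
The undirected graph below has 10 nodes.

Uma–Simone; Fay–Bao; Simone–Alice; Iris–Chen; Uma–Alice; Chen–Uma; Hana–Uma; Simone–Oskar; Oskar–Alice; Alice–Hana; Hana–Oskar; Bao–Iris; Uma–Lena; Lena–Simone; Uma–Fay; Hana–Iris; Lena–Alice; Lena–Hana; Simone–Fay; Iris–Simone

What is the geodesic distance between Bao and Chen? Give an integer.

2

One shortest route is Bao – Iris – Chen, which uses 2 edges, and Bao and Chen are not directly tied, so nothing shorter exists. So d(Bao,Chen) = 2.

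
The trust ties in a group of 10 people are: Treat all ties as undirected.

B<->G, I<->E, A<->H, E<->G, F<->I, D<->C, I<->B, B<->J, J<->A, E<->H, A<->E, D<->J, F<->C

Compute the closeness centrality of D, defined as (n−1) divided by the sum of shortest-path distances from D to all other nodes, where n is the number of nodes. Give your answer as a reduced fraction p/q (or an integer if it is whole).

9/20

Distances from D: A:2, B:2, C:1, E:3, F:2, G:3, H:3, I:3, J:1. Sum = 20.
n = 10, so closeness = 9/20.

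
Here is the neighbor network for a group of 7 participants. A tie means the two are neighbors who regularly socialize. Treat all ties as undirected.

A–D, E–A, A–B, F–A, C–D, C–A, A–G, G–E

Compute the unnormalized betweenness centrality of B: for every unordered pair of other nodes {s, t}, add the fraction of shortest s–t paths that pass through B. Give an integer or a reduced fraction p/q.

No shortest path between any pair of other nodes passes through B.
Summing the contributions gives betweenness(B) = 0.

0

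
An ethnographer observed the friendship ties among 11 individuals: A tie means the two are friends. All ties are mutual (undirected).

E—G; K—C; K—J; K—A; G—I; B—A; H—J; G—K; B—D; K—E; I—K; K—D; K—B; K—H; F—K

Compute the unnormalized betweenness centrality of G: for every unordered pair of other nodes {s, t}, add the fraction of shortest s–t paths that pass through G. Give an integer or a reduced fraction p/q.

1/2

Pairs whose geodesics pass through G — I–E: 1/2.
All other pairs contribute 0.
Summing the contributions gives betweenness(G) = 1/2.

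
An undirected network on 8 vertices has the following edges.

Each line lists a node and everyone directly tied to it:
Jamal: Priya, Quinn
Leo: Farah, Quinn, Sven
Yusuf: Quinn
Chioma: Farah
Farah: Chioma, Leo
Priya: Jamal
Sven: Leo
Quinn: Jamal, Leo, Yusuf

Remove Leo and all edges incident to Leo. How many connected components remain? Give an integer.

3

Without Leo, the remaining ties split the others into: {Chioma, Farah}; {Jamal, Priya, Quinn, Yusuf}; {Sven}.
That's 3 separate components.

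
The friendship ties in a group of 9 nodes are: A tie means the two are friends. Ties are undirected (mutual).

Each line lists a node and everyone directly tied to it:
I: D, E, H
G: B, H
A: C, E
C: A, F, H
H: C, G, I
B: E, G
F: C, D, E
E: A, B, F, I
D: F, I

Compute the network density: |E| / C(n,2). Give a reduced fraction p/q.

1/3

There are 12 edges and 9 nodes, so the maximum possible is C(9,2) = 36.
Density = 12/36 = 1/3.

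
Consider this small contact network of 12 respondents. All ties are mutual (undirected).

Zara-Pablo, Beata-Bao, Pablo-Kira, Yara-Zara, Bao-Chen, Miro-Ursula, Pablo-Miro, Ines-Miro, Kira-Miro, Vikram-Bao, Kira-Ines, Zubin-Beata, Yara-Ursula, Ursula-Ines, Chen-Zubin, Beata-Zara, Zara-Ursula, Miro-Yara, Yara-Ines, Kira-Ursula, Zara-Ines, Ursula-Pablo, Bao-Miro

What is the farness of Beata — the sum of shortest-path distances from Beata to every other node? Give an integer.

20

Distances from Beata: Bao:1, Chen:2, Ines:2, Kira:3, Miro:2, Pablo:2, Ursula:2, Vikram:2, Yara:2, Zara:1, Zubin:1.
Sum = 1 + 2 + 2 + 3 + 2 + 2 + 2 + 2 + 2 + 1 + 1 = 20.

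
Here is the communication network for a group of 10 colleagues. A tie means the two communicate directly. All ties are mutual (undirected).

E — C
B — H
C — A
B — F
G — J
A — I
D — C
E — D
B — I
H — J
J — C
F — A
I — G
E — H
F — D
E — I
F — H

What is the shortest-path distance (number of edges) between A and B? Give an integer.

2

One shortest route is A – I – B, which uses 2 edges, and A and B are not directly tied, so nothing shorter exists. So d(A,B) = 2.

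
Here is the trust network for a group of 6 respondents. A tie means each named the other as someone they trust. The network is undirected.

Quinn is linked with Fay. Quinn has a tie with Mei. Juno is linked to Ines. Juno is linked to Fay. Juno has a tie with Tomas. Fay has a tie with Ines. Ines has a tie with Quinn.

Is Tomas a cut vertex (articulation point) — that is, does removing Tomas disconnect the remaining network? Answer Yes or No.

No

Even without Tomas, every remaining node can still reach every other (the residual graph is connected), so Tomas is not a cut vertex.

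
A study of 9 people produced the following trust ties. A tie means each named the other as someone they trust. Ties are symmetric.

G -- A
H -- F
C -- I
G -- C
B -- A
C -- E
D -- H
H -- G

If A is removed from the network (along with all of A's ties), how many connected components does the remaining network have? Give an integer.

Without A, the remaining ties split the others into: {C, D, E, F, G, H, I}; {B}.
That's 2 separate components.

2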